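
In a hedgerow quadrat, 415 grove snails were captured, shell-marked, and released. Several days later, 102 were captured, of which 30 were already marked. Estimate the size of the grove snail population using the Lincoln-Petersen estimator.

N = 1411

The marked fraction in the recapture sample should equal the marked fraction in the population: 30/102 = 415/N.
N = (415 × 102) / 30 = 42330 / 30 = 1411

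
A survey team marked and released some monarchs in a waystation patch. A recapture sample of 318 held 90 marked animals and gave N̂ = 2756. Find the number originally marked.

M = 780

From N = M·C/R: M = N·R / C = 2756·90 / 318 = 248040 / 318 = 780.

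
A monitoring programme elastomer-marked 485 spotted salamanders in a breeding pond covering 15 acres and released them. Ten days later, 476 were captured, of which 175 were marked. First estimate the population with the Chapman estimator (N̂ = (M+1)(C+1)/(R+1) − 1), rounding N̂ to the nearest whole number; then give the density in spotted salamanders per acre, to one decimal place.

density ≈ 87.7 spotted salamanders per acre

N̂ = 486·477/176 − 1 = 231822/176 − 1 ≈ 1316.2 → 1316
Density = N̂ / area = 1316 / 15 ≈ 87.73 → 87.7 per acre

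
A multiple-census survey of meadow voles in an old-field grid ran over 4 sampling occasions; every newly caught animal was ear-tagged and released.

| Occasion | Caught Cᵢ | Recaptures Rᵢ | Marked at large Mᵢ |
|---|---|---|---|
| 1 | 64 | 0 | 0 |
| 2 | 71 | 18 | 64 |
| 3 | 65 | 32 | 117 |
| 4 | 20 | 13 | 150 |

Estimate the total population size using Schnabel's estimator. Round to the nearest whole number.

Σ MᵢCᵢ = 0·64 + 64·71 + 117·65 + 150·20 = 0 + 4544 + 7605 + 3000 = 15149
Σ Rᵢ = 0 + 18 + 32 + 13 = 63
N̂ = 15149 / 63 ≈ 240.46 → 240

N ≈ 240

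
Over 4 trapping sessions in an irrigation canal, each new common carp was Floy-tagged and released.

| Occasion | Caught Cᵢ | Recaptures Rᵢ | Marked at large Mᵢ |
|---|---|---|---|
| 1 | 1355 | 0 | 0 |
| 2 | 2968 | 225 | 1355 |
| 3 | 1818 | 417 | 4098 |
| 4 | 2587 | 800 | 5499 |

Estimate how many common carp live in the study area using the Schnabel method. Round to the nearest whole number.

Σ MᵢCᵢ = 0·1355 + 1355·2968 + 4098·1818 + 5499·2587 = 0 + 4021640 + 7450164 + 14225913 = 25697717
Σ Rᵢ = 0 + 225 + 417 + 800 = 1442
N̂ = 25697717 / 1442 ≈ 17820.9 → 17821

N ≈ 17,821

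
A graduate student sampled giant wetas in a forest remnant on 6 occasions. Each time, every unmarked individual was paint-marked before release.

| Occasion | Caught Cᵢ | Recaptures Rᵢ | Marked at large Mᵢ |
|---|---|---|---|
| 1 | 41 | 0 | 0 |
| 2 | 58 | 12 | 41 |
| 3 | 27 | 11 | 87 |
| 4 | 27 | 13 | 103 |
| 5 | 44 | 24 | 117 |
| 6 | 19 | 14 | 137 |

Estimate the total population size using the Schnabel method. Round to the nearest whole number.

Σ MᵢCᵢ = 0·41 + 41·58 + 87·27 + 103·27 + 117·44 + 137·19 = 0 + 2378 + 2349 + 2781 + 5148 + 2603 = 15259
Σ Rᵢ = 0 + 12 + 11 + 13 + 24 + 14 = 74
N̂ = 15259 / 74 ≈ 206.2 → 206

N ≈ 206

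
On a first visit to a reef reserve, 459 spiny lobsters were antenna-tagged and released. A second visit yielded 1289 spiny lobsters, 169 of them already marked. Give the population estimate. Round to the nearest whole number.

N ≈ 3501

If marked individuals mix randomly, R/C ≈ M/N, giving N ≈ M·C/R.
N = (459 × 1289) / 169 = 591651 / 169 ≈ 3500.9 → 3501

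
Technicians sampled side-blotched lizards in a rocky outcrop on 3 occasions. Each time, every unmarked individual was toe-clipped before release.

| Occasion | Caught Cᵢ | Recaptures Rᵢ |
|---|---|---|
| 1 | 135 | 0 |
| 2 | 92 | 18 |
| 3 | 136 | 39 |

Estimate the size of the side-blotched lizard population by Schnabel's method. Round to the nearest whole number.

Marked at large before each occasion: Mᵢ = Σⱼ<ᵢ (Cⱼ − Rⱼ) → M1=0, M2=135, M3=209
Σ MᵢCᵢ = 0·135 + 135·92 + 209·136 = 0 + 12420 + 28424 = 40844
Σ Rᵢ = 0 + 18 + 39 = 57
N̂ = 40844 / 57 ≈ 716.6 → 717

N ≈ 717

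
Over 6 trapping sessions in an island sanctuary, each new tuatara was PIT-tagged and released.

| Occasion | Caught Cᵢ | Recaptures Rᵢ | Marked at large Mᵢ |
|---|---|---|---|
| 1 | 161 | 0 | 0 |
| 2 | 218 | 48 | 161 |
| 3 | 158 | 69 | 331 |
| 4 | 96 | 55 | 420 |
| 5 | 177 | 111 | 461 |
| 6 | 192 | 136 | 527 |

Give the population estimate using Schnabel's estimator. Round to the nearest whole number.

Σ MᵢCᵢ = 0·161 + 161·218 + 331·158 + 420·96 + 461·177 + 527·192 = 0 + 35098 + 52298 + 40320 + 81597 + 101184 = 310497
Σ Rᵢ = 0 + 48 + 69 + 55 + 111 + 136 = 419
N̂ = 310497 / 419 ≈ 741.0 → 741

N ≈ 741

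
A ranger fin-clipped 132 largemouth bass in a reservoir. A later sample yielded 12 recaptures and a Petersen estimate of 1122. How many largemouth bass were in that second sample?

From N = M·C/R: C = N·R / M = 1122·12 / 132 = 13464 / 132 = 102.

C = 102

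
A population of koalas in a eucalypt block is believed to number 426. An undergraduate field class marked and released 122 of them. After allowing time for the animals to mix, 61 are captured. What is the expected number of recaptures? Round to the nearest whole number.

Expected recaptures E[R] = M·C / N.
E[R] = 122 × 61 / 426 = 7442 / 426 ≈ 17.47 → 17

expected recaptures ≈ 17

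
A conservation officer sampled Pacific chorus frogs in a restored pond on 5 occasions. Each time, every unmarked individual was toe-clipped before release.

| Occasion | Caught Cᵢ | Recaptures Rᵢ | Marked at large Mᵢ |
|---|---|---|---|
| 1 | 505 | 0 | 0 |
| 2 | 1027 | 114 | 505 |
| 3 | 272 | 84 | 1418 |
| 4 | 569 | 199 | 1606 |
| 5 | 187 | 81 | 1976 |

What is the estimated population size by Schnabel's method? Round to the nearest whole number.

Σ MᵢCᵢ = 0·505 + 505·1027 + 1418·272 + 1606·569 + 1976·187 = 0 + 518635 + 385696 + 913814 + 369512 = 2187657
Σ Rᵢ = 0 + 114 + 84 + 199 + 81 = 478
N̂ = 2187657 / 478 ≈ 4576.7 → 4577

N ≈ 4577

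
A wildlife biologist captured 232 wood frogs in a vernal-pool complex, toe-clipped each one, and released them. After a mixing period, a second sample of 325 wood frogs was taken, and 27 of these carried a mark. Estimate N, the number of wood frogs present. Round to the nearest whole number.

N ≈ 2793

N = (232 × 325) / 27 = 75400 / 27 ≈ 2792.6 → 2793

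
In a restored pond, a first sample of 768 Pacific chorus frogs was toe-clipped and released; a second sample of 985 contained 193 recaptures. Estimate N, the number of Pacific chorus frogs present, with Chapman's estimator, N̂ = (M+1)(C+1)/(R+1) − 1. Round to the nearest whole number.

N̂ = (768+1)(985+1)/(193+1) − 1 = 769·986/194 − 1
= 758234/194 − 1 ≈ 3908.4 − 1 ≈ 3907.4 → 3907

N ≈ 3907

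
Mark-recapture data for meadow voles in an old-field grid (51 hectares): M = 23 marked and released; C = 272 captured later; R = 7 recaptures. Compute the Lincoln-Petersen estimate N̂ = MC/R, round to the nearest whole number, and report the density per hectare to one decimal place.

density ≈ 17.5 meadow voles per hectare

N̂ = 23·272/7 = 6256/7 ≈ 893.7 → 894
Density = N̂ / area = 894 / 51 ≈ 17.53 → 17.5 per hectare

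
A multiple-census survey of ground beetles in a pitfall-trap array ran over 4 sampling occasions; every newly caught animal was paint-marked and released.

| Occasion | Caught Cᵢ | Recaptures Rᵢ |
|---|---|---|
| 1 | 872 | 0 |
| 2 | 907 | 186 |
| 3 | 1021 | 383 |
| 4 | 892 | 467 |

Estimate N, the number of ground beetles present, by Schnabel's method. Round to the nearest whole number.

Marked at large before each occasion: Mᵢ = Σⱼ<ᵢ (Cⱼ − Rⱼ) → M1=0, M2=872, M3=1593, M4=2231
Σ MᵢCᵢ = 0·872 + 872·907 + 1593·1021 + 2231·892 = 0 + 790904 + 1626453 + 1990052 = 4407409
Σ Rᵢ = 0 + 186 + 383 + 467 = 1036
N̂ = 4407409 / 1036 ≈ 4254.3 → 4254

N ≈ 4254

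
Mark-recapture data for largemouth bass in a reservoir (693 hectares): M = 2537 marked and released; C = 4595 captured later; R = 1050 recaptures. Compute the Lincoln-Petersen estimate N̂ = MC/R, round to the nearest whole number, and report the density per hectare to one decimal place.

density ≈ 16.0 largemouth bass per hectare

N̂ = 2537·4595/1050 = 11657515/1050 ≈ 11102.4 → 11102
Density = N̂ / area = 11102 / 693 ≈ 16.02 → 16.0 per hectare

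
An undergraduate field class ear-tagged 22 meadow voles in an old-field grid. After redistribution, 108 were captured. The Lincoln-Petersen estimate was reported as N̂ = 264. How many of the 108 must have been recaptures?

From N = M·C/R: R = M·C / N = 22·108 / 264 = 2376 / 264 = 9.

R = 9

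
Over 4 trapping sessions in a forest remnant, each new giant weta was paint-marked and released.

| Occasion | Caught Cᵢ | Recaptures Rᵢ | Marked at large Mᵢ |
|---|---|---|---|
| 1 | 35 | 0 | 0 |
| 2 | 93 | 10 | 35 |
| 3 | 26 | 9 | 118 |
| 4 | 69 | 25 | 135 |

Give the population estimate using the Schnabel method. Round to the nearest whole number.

N ≈ 355

Σ MᵢCᵢ = 0·35 + 35·93 + 118·26 + 135·69 = 0 + 3255 + 3068 + 9315 = 15638
Σ Rᵢ = 0 + 10 + 9 + 25 = 44
N̂ = 15638 / 44 ≈ 355.4 → 355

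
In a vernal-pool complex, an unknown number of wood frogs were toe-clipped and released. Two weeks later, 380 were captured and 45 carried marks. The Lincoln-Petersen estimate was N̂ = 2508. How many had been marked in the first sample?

From N = M·C/R: M = N·R / C = 2508·45 / 380 = 112860 / 380 = 297.

M = 297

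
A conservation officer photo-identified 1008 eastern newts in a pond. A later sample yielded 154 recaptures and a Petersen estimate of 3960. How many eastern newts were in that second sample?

From N = M·C/R: C = N·R / M = 3960·154 / 1008 = 609840 / 1008 = 605.

C = 605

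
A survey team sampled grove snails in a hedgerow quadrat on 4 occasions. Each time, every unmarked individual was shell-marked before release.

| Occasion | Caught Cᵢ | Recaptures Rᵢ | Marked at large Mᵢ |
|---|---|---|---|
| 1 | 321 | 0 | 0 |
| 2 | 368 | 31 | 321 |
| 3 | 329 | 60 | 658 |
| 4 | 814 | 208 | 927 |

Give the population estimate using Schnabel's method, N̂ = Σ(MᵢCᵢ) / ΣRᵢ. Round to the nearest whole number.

N ≈ 3643

Σ MᵢCᵢ = 0·321 + 321·368 + 658·329 + 927·814 = 0 + 118128 + 216482 + 754578 = 1089188
Σ Rᵢ = 0 + 31 + 60 + 208 = 299
N̂ = 1089188 / 299 ≈ 3642.8 → 3643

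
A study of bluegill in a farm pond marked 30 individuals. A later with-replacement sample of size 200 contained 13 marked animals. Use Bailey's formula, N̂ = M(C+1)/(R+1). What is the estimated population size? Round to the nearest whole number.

N ≈ 431

N̂ = 30·(200+1)/(13+1) = 30·201/14 = 6030/14 ≈ 430.7 → 431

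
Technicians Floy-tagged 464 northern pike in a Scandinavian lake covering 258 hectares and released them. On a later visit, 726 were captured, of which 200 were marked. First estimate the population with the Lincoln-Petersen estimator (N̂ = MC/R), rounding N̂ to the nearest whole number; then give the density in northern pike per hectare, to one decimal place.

N̂ = 464·726/200 = 336864/200 ≈ 1684.3 → 1684
Density = N̂ / area = 1684 / 258 ≈ 6.53 → 6.5 per hectare

density ≈ 6.5 northern pike per hectare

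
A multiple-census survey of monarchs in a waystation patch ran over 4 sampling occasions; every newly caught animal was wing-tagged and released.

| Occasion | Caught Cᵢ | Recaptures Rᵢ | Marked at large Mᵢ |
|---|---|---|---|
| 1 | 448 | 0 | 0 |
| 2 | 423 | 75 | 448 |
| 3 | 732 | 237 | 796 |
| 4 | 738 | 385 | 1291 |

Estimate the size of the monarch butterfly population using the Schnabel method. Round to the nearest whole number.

N ≈ 2475

Σ MᵢCᵢ = 0·448 + 448·423 + 796·732 + 1291·738 = 0 + 189504 + 582672 + 952758 = 1724934
Σ Rᵢ = 0 + 75 + 237 + 385 = 697
N̂ = 1724934 / 697 ≈ 2474.8 → 2475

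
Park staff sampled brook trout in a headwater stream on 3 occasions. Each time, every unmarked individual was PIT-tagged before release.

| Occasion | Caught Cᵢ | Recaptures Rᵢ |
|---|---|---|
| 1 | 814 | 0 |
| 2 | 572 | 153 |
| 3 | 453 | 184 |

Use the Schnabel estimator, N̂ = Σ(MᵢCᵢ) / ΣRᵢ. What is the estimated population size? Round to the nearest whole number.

N ≈ 3039

Marked at large before each occasion: Mᵢ = Σⱼ<ᵢ (Cⱼ − Rⱼ) → M1=0, M2=814, M3=1233
Σ MᵢCᵢ = 0·814 + 814·572 + 1233·453 = 0 + 465608 + 558549 = 1024157
Σ Rᵢ = 0 + 153 + 184 = 337
N̂ = 1024157 / 337 ≈ 3039.0 → 3039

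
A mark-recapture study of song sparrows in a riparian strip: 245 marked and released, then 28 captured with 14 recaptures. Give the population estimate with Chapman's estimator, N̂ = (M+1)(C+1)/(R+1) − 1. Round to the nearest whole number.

N ≈ 475

N̂ = (245+1)(28+1)/(14+1) − 1 = 246·29/15 − 1
= 7134/15 − 1 ≈ 475.6 − 1 ≈ 474.6 → 475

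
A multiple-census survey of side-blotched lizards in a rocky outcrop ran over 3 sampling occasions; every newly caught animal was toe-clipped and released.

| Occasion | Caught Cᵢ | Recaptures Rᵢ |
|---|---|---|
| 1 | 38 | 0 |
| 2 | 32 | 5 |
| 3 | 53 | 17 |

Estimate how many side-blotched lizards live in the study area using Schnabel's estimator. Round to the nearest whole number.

N ≈ 212

Marked at large before each occasion: Mᵢ = Σⱼ<ᵢ (Cⱼ − Rⱼ) → M1=0, M2=38, M3=65
Σ MᵢCᵢ = 0·38 + 38·32 + 65·53 = 0 + 1216 + 3445 = 4661
Σ Rᵢ = 0 + 5 + 17 = 22
N̂ = 4661 / 22 ≈ 211.9 → 212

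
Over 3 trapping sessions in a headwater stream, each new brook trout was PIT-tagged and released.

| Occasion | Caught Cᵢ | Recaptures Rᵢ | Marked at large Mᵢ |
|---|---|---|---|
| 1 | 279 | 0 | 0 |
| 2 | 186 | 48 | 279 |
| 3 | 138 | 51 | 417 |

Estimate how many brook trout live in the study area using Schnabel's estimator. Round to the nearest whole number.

Σ MᵢCᵢ = 0·279 + 279·186 + 417·138 = 0 + 51894 + 57546 = 109440
Σ Rᵢ = 0 + 48 + 51 = 99
N̂ = 109440 / 99 ≈ 1105.45 → 1105

N ≈ 1105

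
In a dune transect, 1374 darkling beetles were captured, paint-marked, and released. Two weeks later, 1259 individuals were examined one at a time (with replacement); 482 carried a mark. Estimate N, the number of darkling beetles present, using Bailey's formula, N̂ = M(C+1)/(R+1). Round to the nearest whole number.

N̂ = 1374·(1259+1)/(482+1) = 1374·1260/483 = 1731240/483 ≈ 3584.3 → 3584

N ≈ 3584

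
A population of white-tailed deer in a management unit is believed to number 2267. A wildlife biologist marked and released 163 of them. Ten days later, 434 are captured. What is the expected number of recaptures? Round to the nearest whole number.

expected recaptures ≈ 31

The marked fraction of the population is 163/2267, so in a sample of 434 expect C·(M/N) marked.
E[R] = 163 × 434 / 2267 = 70742 / 2267 ≈ 31.2 → 31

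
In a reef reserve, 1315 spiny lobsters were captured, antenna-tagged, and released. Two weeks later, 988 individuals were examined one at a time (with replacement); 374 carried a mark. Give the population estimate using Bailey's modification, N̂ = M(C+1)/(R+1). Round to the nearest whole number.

N̂ = 1315·(988+1)/(374+1) = 1315·989/375 = 1300535/375 ≈ 3468.1 → 3468

N ≈ 3468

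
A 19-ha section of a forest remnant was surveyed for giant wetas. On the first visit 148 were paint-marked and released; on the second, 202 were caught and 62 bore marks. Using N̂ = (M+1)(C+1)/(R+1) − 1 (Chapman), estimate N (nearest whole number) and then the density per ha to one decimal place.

N̂ = 149·203/63 − 1 = 30247/63 − 1 ≈ 479.1 → 479
Density = N̂ / area = 479 / 19 ≈ 25.21 → 25.2 per ha

density ≈ 25.2 giant wetas per ha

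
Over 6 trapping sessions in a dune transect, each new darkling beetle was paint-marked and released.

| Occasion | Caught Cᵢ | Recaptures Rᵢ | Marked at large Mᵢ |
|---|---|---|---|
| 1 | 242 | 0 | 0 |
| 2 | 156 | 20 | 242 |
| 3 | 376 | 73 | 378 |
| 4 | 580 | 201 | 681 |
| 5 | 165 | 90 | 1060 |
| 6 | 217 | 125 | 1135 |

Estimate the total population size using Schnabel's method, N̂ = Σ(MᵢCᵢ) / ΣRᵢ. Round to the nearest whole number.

N ≈ 1957

Σ MᵢCᵢ = 0·242 + 242·156 + 378·376 + 681·580 + 1060·165 + 1135·217 = 0 + 37752 + 142128 + 394980 + 174900 + 246295 = 996055
Σ Rᵢ = 0 + 20 + 73 + 201 + 90 + 125 = 509
N̂ = 996055 / 509 ≈ 1956.9 → 1957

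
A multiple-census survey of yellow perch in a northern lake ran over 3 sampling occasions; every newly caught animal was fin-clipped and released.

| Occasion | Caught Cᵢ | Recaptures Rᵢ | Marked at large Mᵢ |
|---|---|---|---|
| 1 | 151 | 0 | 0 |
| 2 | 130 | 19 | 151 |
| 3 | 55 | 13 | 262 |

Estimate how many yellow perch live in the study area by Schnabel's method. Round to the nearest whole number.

Σ MᵢCᵢ = 0·151 + 151·130 + 262·55 = 0 + 19630 + 14410 = 34040
Σ Rᵢ = 0 + 19 + 13 = 32
N̂ = 34040 / 32 ≈ 1063.8 → 1064

N ≈ 1064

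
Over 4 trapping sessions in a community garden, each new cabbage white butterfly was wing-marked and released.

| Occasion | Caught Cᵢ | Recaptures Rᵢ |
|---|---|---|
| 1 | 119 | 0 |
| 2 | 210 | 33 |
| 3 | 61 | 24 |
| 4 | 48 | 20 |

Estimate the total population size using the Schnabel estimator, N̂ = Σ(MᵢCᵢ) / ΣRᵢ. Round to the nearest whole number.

N ≈ 767

Marked at large before each occasion: Mᵢ = Σⱼ<ᵢ (Cⱼ − Rⱼ) → M1=0, M2=119, M3=296, M4=333
Σ MᵢCᵢ = 0·119 + 119·210 + 296·61 + 333·48 = 0 + 24990 + 18056 + 15984 = 59030
Σ Rᵢ = 0 + 33 + 24 + 20 = 77
N̂ = 59030 / 77 ≈ 766.6 → 767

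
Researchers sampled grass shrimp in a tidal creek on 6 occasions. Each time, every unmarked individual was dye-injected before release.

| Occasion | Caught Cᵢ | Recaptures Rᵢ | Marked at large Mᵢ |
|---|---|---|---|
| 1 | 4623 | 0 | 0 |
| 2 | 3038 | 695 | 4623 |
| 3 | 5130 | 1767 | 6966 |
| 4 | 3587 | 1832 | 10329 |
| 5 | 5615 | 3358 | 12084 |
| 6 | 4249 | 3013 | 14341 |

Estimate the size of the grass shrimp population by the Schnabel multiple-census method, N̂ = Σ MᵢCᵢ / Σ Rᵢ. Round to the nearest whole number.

Σ MᵢCᵢ = 0·4623 + 4623·3038 + 6966·5130 + 10329·3587 + 12084·5615 + 14341·4249 = 0 + 14044674 + 35735580 + 37050123 + 67851660 + 60934909 = 215616946
Σ Rᵢ = 0 + 695 + 1767 + 1832 + 3358 + 3013 = 10665
N̂ = 215616946 / 10665 ≈ 20217.2 → 20217

N ≈ 20,217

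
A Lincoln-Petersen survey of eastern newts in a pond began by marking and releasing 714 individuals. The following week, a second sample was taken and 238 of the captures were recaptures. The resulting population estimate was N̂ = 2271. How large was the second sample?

From N = M·C/R: C = N·R / M = 2271·238 / 714 = 540498 / 714 = 757.

C = 757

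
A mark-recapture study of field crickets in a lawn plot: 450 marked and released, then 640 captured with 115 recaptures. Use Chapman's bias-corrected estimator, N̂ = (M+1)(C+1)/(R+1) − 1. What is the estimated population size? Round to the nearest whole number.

N ≈ 2491

N̂ = (450+1)(640+1)/(115+1) − 1 = 451·641/116 − 1
= 289091/116 − 1 ≈ 2492.2 − 1 ≈ 2491.2 → 2491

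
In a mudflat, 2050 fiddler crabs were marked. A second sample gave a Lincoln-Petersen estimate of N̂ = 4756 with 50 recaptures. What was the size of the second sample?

From N = M·C/R: C = N·R / M = 4756·50 / 2050 = 237800 / 2050 = 116.

C = 116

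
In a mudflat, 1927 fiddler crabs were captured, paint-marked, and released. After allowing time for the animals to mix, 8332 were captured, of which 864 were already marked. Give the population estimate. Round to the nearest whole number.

N ≈ 18,583

N = (1927 × 8332) / 864 = 16055764 / 864 ≈ 18583.1 → 18583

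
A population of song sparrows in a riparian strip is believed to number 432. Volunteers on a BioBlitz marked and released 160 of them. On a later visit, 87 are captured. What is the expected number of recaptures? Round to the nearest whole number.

The marked fraction of the population is 160/432, so in a sample of 87 expect C·(M/N) marked.
E[R] = 160 × 87 / 432 = 13920 / 432 ≈ 32.2 → 32

expected recaptures ≈ 32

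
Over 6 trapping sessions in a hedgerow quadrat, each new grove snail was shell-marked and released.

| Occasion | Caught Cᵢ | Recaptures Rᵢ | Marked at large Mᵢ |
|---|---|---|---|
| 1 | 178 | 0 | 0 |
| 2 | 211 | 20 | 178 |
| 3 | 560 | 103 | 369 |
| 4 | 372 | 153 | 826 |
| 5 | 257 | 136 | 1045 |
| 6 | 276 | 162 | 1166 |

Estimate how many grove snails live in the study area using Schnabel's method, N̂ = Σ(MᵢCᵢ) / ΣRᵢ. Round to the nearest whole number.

N ≈ 1989

Σ MᵢCᵢ = 0·178 + 178·211 + 369·560 + 826·372 + 1045·257 + 1166·276 = 0 + 37558 + 206640 + 307272 + 268565 + 321816 = 1141851
Σ Rᵢ = 0 + 20 + 103 + 153 + 136 + 162 = 574
N̂ = 1141851 / 574 ≈ 1989.3 → 1989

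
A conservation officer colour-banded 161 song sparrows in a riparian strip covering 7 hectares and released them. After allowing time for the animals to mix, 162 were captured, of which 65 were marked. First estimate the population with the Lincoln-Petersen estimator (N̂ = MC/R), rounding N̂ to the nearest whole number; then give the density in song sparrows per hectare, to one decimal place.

density ≈ 57.3 song sparrows per hectare

N̂ = 161·162/65 = 26082/65 ≈ 401.3 → 401
Density = N̂ / area = 401 / 7 ≈ 57.29 → 57.3 per hectare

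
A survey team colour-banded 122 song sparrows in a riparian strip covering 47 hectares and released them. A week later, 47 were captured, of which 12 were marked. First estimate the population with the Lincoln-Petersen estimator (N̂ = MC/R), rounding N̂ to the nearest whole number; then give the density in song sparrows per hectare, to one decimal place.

N̂ = 122·47/12 = 5734/12 ≈ 477.8 → 478
Density = N̂ / area = 478 / 47 ≈ 10.17 → 10.2 per hectare

density ≈ 10.2 song sparrows per hectare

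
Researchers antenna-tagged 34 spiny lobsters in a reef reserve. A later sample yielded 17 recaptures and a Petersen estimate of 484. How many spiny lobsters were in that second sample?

C = 242

From N = M·C/R: C = N·R / M = 484·17 / 34 = 8228 / 34 = 242.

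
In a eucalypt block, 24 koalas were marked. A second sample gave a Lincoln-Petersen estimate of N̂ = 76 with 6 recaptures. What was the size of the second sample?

From N = M·C/R: C = N·R / M = 76·6 / 24 = 456 / 24 = 19.

C = 19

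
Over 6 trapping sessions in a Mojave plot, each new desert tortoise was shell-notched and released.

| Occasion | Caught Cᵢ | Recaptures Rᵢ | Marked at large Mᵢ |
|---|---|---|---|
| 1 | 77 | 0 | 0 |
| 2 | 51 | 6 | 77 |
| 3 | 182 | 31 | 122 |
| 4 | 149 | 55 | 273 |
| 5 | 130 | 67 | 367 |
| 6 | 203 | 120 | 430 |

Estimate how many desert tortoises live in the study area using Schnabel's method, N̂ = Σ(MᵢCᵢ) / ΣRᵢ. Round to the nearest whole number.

N ≈ 723

Σ MᵢCᵢ = 0·77 + 77·51 + 122·182 + 273·149 + 367·130 + 430·203 = 0 + 3927 + 22204 + 40677 + 47710 + 87290 = 201808
Σ Rᵢ = 0 + 6 + 31 + 55 + 67 + 120 = 279
N̂ = 201808 / 279 ≈ 723.3 → 723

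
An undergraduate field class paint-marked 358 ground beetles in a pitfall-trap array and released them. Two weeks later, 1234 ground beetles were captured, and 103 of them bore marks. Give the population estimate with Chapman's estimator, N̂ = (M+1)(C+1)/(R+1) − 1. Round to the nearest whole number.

N̂ = (358+1)(1234+1)/(103+1) − 1 = 359·1235/104 − 1
= 443365/104 − 1 ≈ 4263.1 − 1 ≈ 4262.1 → 4262

N ≈ 4262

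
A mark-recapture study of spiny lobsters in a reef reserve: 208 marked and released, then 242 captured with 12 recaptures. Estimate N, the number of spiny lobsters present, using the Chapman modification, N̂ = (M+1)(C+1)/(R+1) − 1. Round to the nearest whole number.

N̂ = (208+1)(242+1)/(12+1) − 1 = 209·243/13 − 1
= 50787/13 − 1 ≈ 3906.7 − 1 ≈ 3905.7 → 3906

N ≈ 3906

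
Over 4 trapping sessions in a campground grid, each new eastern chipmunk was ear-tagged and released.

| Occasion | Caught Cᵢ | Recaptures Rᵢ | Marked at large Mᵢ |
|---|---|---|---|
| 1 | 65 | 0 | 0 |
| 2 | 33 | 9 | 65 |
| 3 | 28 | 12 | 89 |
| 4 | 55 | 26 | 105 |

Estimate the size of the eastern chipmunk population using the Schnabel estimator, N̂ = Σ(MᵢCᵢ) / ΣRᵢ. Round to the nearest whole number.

N ≈ 222

Σ MᵢCᵢ = 0·65 + 65·33 + 89·28 + 105·55 = 0 + 2145 + 2492 + 5775 = 10412
Σ Rᵢ = 0 + 9 + 12 + 26 = 47
N̂ = 10412 / 47 ≈ 221.5 → 222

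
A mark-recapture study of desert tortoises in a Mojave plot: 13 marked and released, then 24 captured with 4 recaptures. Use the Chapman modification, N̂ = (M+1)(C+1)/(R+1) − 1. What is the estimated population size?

N̂ = (13+1)(24+1)/(4+1) − 1 = 14·25/5 − 1
= 350/5 − 1 = 70 − 1 = 69

N = 69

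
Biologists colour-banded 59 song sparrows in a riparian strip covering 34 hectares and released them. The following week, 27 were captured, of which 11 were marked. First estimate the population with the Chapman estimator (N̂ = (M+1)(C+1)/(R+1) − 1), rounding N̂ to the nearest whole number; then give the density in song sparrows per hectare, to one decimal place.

N̂ = 60·28/12 − 1 = 1680/12 − 1 = 139
Density = N̂ / area = 139 / 34 ≈ 4.09 → 4.1 per hectare

density ≈ 4.1 song sparrows per hectare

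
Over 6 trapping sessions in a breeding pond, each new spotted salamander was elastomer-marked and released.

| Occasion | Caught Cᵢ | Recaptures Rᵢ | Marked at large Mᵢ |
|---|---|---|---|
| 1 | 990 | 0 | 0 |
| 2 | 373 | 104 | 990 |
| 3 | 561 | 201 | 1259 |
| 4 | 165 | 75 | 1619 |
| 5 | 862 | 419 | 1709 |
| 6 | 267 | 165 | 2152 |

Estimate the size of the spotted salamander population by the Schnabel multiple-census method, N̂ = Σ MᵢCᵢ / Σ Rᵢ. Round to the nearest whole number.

N ≈ 3517

Σ MᵢCᵢ = 0·990 + 990·373 + 1259·561 + 1619·165 + 1709·862 + 2152·267 = 0 + 369270 + 706299 + 267135 + 1473158 + 574584 = 3390446
Σ Rᵢ = 0 + 104 + 201 + 75 + 419 + 165 = 964
N̂ = 3390446 / 964 ≈ 3517.1 → 3517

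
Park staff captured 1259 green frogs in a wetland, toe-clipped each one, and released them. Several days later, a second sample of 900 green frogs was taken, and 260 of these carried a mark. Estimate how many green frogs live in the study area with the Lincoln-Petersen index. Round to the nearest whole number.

N = (1259 × 900) / 260 = 1133100 / 260 ≈ 4358.1 → 4358

N ≈ 4358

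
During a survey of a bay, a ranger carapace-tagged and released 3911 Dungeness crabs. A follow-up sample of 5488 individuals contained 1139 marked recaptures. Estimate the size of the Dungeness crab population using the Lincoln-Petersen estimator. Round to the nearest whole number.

The marked fraction in the recapture sample should equal the marked fraction in the population: 1139/5488 = 3911/N.
N = (3911 × 5488) / 1139 = 21463568 / 1139 ≈ 18844.2 → 18844

N ≈ 18,844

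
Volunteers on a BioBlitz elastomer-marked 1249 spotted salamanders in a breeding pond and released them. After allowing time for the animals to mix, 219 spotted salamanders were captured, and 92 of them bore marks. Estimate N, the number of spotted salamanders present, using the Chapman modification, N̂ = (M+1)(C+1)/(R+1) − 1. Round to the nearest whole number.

N ≈ 2956

N̂ = (1249+1)(219+1)/(92+1) − 1 = 1250·220/93 − 1
= 275000/93 − 1 ≈ 2957.0 − 1 ≈ 2956.0 → 2956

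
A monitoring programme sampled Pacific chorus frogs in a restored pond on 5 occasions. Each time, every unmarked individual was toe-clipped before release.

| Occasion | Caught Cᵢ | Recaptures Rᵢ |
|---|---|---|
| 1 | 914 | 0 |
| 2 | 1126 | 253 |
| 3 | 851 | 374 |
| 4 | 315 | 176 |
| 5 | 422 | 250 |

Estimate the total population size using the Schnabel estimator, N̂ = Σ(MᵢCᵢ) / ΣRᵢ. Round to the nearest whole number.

N ≈ 4062

Marked at large before each occasion: Mᵢ = Σⱼ<ᵢ (Cⱼ − Rⱼ) → M1=0, M2=914, M3=1787, M4=2264, M5=2403
Σ MᵢCᵢ = 0·914 + 914·1126 + 1787·851 + 2264·315 + 2403·422 = 0 + 1029164 + 1520737 + 713160 + 1014066 = 4277127
Σ Rᵢ = 0 + 253 + 374 + 176 + 250 = 1053
N̂ = 4277127 / 1053 ≈ 4061.8 → 4062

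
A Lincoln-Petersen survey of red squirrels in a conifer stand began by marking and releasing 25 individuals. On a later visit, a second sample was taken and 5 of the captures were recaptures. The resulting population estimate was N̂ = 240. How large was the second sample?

From N = M·C/R: C = N·R / M = 240·5 / 25 = 1200 / 25 = 48.

C = 48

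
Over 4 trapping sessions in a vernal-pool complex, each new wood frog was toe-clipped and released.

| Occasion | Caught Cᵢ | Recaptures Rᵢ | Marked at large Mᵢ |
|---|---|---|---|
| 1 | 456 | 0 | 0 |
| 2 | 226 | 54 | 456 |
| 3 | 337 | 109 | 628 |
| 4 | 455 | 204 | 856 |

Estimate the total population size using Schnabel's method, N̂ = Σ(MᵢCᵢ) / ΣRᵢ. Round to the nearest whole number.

Σ MᵢCᵢ = 0·456 + 456·226 + 628·337 + 856·455 = 0 + 103056 + 211636 + 389480 = 704172
Σ Rᵢ = 0 + 54 + 109 + 204 = 367
N̂ = 704172 / 367 ≈ 1918.7 → 1919

N ≈ 1919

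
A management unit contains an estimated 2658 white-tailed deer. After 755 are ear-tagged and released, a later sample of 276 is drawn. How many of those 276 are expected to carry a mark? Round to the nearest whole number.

The marked fraction of the population is 755/2658, so in a sample of 276 expect C·(M/N) marked.
E[R] = 755 × 276 / 2658 = 208380 / 2658 ≈ 78.4 → 78

expected recaptures ≈ 78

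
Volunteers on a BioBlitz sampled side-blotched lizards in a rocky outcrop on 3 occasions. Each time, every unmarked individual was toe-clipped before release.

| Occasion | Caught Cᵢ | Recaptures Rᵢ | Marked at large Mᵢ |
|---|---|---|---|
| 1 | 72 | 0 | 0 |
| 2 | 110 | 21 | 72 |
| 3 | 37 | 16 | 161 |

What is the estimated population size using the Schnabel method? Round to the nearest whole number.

N ≈ 375

Σ MᵢCᵢ = 0·72 + 72·110 + 161·37 = 0 + 7920 + 5957 = 13877
Σ Rᵢ = 0 + 21 + 16 = 37
N̂ = 13877 / 37 ≈ 375.1 → 375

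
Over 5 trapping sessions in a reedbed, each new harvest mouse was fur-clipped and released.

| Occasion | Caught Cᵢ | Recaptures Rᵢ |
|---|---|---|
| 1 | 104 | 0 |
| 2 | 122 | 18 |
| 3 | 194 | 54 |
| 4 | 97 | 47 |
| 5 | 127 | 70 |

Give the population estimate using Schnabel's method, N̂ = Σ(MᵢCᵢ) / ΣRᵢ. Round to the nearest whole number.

N ≈ 727

Marked at large before each occasion: Mᵢ = Σⱼ<ᵢ (Cⱼ − Rⱼ) → M1=0, M2=104, M3=208, M4=348, M5=398
Σ MᵢCᵢ = 0·104 + 104·122 + 208·194 + 348·97 + 398·127 = 0 + 12688 + 40352 + 33756 + 50546 = 137342
Σ Rᵢ = 0 + 18 + 54 + 47 + 70 = 189
N̂ = 137342 / 189 ≈ 726.7 → 727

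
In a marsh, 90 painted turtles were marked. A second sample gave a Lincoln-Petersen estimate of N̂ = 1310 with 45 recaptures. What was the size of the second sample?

C = 655

From N = M·C/R: C = N·R / M = 1310·45 / 90 = 58950 / 90 = 655.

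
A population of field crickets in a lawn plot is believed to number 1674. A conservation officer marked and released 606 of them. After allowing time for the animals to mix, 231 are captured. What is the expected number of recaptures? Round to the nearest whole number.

expected recaptures ≈ 84

Expected recaptures E[R] = M·C / N.
E[R] = 606 × 231 / 1674 = 139986 / 1674 ≈ 83.6 → 84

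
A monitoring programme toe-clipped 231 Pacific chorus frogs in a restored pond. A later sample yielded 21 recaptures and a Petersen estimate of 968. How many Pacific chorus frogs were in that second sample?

C = 88

From N = M·C/R: C = N·R / M = 968·21 / 231 = 20328 / 231 = 88.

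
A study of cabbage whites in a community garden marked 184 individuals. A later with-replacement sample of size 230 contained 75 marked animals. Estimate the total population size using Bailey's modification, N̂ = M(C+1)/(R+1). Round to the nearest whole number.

N̂ = 184·(230+1)/(75+1) = 184·231/76 = 42504/76 ≈ 559.3 → 559

N ≈ 559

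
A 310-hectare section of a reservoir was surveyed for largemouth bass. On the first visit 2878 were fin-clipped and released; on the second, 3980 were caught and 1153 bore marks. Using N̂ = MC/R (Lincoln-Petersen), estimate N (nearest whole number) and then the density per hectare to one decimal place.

N̂ = 2878·3980/1153 = 11454440/1153 ≈ 9934.47 → 9934
Density = N̂ / area = 9934 / 310 ≈ 32.045 → 32.0 per hectare

density ≈ 32.0 largemouth bass per hectare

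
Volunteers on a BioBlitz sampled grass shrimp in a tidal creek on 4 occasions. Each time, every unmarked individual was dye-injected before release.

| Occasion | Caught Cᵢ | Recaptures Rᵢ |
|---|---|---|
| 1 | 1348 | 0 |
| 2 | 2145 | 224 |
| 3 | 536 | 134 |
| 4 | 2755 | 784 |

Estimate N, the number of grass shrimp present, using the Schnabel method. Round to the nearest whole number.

Marked at large before each occasion: Mᵢ = Σⱼ<ᵢ (Cⱼ − Rⱼ) → M1=0, M2=1348, M3=3269, M4=3671
Σ MᵢCᵢ = 0·1348 + 1348·2145 + 3269·536 + 3671·2755 = 0 + 2891460 + 1752184 + 10113605 = 14757249
Σ Rᵢ = 0 + 224 + 134 + 784 = 1142
N̂ = 14757249 / 1142 ≈ 12922.3 → 12922

N ≈ 12,922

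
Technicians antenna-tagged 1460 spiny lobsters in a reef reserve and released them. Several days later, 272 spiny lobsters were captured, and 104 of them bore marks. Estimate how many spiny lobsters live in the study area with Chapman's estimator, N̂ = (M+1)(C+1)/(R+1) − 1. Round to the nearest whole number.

N ≈ 3798

N̂ = (1460+1)(272+1)/(104+1) − 1 = 1461·273/105 − 1
= 398853/105 − 1 ≈ 3798.6 − 1 ≈ 3797.6 → 3798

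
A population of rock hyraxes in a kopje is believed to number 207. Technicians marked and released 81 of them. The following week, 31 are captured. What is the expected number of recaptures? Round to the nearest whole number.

The marked fraction of the population is 81/207, so in a sample of 31 expect C·(M/N) marked.
E[R] = 81 × 31 / 207 = 2511 / 207 ≈ 12.1 → 12

expected recaptures ≈ 12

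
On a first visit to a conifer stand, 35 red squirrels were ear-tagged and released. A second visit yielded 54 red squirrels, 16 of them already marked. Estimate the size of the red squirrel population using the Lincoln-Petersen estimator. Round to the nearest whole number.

N = (35 × 54) / 16 = 1890 / 16 ≈ 118.1 → 118

N ≈ 118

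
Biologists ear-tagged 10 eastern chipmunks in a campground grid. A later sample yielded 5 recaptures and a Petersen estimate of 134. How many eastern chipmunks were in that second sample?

From N = M·C/R: C = N·R / M = 134·5 / 10 = 670 / 10 = 67.

C = 67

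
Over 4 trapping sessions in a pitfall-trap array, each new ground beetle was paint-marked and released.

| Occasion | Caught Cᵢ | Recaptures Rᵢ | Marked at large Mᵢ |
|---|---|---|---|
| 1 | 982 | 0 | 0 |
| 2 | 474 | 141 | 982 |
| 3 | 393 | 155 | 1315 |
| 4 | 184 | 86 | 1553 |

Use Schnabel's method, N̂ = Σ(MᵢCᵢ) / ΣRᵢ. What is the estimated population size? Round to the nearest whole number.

N ≈ 3319

Σ MᵢCᵢ = 0·982 + 982·474 + 1315·393 + 1553·184 = 0 + 465468 + 516795 + 285752 = 1268015
Σ Rᵢ = 0 + 141 + 155 + 86 = 382
N̂ = 1268015 / 382 ≈ 3319.4 → 3319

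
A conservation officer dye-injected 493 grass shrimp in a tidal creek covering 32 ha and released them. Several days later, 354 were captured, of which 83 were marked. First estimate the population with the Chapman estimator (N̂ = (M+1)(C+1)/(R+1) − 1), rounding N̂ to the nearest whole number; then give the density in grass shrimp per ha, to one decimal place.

density ≈ 65.2 grass shrimp per ha

N̂ = 494·355/84 − 1 = 175370/84 − 1 ≈ 2086.7 → 2087
Density = N̂ / area = 2087 / 32 ≈ 65.22 → 65.2 per ha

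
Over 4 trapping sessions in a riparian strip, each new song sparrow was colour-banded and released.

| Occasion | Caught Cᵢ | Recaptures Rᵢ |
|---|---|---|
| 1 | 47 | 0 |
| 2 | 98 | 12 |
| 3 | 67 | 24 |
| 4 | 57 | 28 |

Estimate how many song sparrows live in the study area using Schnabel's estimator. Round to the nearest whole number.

Marked at large before each occasion: Mᵢ = Σⱼ<ᵢ (Cⱼ − Rⱼ) → M1=0, M2=47, M3=133, M4=176
Σ MᵢCᵢ = 0·47 + 47·98 + 133·67 + 176·57 = 0 + 4606 + 8911 + 10032 = 23549
Σ Rᵢ = 0 + 12 + 24 + 28 = 64
N̂ = 23549 / 64 ≈ 368.0 → 368

N ≈ 368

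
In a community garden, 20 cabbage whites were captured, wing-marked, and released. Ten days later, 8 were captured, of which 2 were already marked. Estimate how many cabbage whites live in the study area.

If marked individuals mix randomly, R/C ≈ M/N, giving N ≈ M·C/R.
N = (20 × 8) / 2 = 160 / 2 = 80

N = 80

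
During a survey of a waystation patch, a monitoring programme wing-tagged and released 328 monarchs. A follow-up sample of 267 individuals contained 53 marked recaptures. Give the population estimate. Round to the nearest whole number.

Lincoln-Petersen assumes M/N = R/C, so N = M·C / R.
N = (328 × 267) / 53 = 87576 / 53 ≈ 1652.4 → 1652

N ≈ 1652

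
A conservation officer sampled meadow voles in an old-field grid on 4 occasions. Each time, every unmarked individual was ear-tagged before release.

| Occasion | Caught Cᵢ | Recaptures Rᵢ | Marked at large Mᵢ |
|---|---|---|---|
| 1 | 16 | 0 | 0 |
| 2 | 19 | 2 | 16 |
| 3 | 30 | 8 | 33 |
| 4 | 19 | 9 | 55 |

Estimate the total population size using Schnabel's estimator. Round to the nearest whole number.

Σ MᵢCᵢ = 0·16 + 16·19 + 33·30 + 55·19 = 0 + 304 + 990 + 1045 = 2339
Σ Rᵢ = 0 + 2 + 8 + 9 = 19
N̂ = 2339 / 19 ≈ 123.1 → 123

N ≈ 123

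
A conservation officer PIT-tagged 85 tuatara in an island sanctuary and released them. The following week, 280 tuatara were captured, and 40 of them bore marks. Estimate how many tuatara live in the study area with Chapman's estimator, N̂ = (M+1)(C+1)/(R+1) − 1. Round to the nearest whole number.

N ≈ 588

N̂ = (85+1)(280+1)/(40+1) − 1 = 86·281/41 − 1
= 24166/41 − 1 ≈ 589.4 − 1 ≈ 588.4 → 588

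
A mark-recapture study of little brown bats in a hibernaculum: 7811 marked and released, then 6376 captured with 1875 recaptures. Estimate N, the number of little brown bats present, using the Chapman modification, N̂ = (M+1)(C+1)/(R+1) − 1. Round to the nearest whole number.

N ≈ 26,554

N̂ = (7811+1)(6376+1)/(1875+1) − 1 = 7812·6377/1876 − 1
= 49817124/1876 − 1 ≈ 26555.0 − 1 ≈ 26554.0 → 26554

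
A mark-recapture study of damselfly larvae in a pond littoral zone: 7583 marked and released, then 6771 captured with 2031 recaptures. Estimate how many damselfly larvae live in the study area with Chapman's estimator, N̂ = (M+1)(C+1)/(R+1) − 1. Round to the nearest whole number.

N̂ = (7583+1)(6771+1)/(2031+1) − 1 = 7584·6772/2032 − 1
= 51358848/2032 − 1 ≈ 25275.0 − 1 ≈ 25274.0 → 25274

N ≈ 25,274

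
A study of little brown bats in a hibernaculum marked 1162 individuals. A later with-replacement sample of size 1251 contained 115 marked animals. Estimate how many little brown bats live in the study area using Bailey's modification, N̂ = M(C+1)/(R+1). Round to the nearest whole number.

N ≈ 12,542

N̂ = 1162·(1251+1)/(115+1) = 1162·1252/116 = 1454824/116 ≈ 12541.6 → 12542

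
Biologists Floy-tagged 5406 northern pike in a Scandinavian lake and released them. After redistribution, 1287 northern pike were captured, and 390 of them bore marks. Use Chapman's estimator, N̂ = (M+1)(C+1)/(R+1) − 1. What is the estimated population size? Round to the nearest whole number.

N̂ = (5406+1)(1287+1)/(390+1) − 1 = 5407·1288/391 − 1
= 6964216/391 − 1 ≈ 17811.3 − 1 ≈ 17810.3 → 17810

N ≈ 17,810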